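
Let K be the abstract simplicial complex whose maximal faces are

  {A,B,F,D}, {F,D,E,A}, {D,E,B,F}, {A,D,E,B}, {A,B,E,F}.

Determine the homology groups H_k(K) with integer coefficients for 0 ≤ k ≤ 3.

H_0 = Z,  H_1 = 0,  H_2 = 0,  H_3 = Z.

Fix the vertex order A < B < D < E < F and write every simplex with vertices in increasing order. Then dim K = 3 and the simplices of K are:

  0-simplices (5): A, B, D, E, F
  1-simplices (10): AB, AD, AE, AF, BD, BE, BF, DE, DF, EF
  2-simplices (10): ABD, ABE, ABF, ADE, ADF, AEF, BDE, BDF, BEF, DEF
  3-simplices (5): ABDE, ABDF, ABEF, ADEF, BDEF

Hence C_0 ≅ Z^5, C_1 ≅ Z^10, C_2 ≅ Z^10, C_3 ≅ Z^5.

∂_1: C_1 → C_0 maps an edge to its endpoints' difference, ∂[p,q] = q − p. For instance
  ∂AE = E − A.
As a 5×10 matrix over Z this has rank 4, with invariant factors (1,1,1,1).

Boundary ∂_2: C_2 → C_1 acts by ∂[p,q,r] = [q,r] − [p,r] + [p,q]. For instance
  ∂ADF = DF − AF + AD,
  ∂BDF = DF − BF + BD.
This gives a 10×10 integer matrix of rank 6; reducing to Smith normal form yields diagonal entries (1,1,1,1,1,1).

∂_3: C_3 → C_2 sends each 3-simplex σ to the alternating sum Σ_i (−1)^i (σ with its i-th vertex removed). For instance
  ∂ADEF = DEF − AEF + ADF − ADE,
  ∂ABEF = BEF − AEF + ABF − ABE.
The 10×5 boundary matrix has rank 4 and Smith normal form diag(1,1,1,1).

Computing H_k = (kernel of ∂_k) / (image of ∂_{k+1}):

  H_0: rank C_0 − rank ∂_1 = 5 − 4 = 1, and the invariant factors of ∂_1 are all 1, so H_0 = Z.
  H_1: rank ker ∂_1 − rank ∂_2 = (10 − 4) − 6 = 0, and the invariant factors of ∂_2 are all 1, so H_1 = 0.
  H_2: rank ker ∂_2 − rank ∂_3 = (10 − 6) − 4 = 0, and the invariant factors of ∂_3 are all 1, so H_2 = 0.
  H_3: rank ker ∂_3 − rank ∂_4 = (5 − 4) − 0 = 1, and there is no ∂_4, so H_3 = Z.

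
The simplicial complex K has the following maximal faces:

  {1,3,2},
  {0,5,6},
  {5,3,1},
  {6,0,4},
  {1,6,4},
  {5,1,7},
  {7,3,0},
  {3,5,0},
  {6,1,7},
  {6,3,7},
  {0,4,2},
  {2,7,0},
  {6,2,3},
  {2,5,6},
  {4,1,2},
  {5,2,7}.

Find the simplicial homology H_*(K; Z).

Order the vertices as 0 < 1 < 2 < 3 < 4 < 5 < 6 < 7. Listing each simplex with vertices in this order, K has dimension 2 with simplices:

  0-simplices (8): [0], [1], [2], [3], [4], [5], [6], [7]
  1-simplices (24): (24 of them)
  2-simplices (16): [0,2,4], [0,2,7], [0,3,5], [0,3,7], [0,4,6], [0,5,6], [1,2,3], [1,2,4], [1,3,5], [1,4,6], [1,5,7], [1,6,7], [2,3,6], [2,5,6], [2,5,7], [3,6,7]

so the chain groups are C_0 ≅ Z^8, C_1 ≅ Z^24, C_2 ≅ Z^16.

∂_1: C_1 → C_0 is given by ∂[p,q] = [q] − [p]. For instance
  ∂[0,5] = [5] − [0].
As a 8×24 matrix over Z this has rank 7, with invariant factors (1,1,1,1,1,1,1).

∂_2: C_2 → C_1 sends each 2-simplex [p,q,r] to [q,r] − [p,r] + [p,q]. For instance
  ∂[0,2,4] = [2,4] − [0,4] + [0,2],
  ∂[0,5,6] = [5,6] − [0,6] + [0,5].
The 24×16 boundary matrix has rank 15 and Smith normal form diag(1,1,1,1,1,1,1,1,1,1,1,1,1,1,1).

From H_k ≅ ker(∂_k) / im(∂_{k+1}) we obtain:

  H_0: rank C_0 − rank ∂_1 = 8 − 7 = 1, and the invariant factors of ∂_1 are all 1, so H_0 ≅ Z.
  H_1: rank ker ∂_1 − rank ∂_2 = (24 − 7) − 15 = 2, and the invariant factors of ∂_2 are all 1, so H_1 ≅ Z^2.
  H_2: rank ker ∂_2 − rank ∂_3 = (16 − 15) − 0 = 1, and there is no ∂_3, so H_2 ≅ Z.

H_0 = Z,  H_1 = Z^2,  H_2 = Z.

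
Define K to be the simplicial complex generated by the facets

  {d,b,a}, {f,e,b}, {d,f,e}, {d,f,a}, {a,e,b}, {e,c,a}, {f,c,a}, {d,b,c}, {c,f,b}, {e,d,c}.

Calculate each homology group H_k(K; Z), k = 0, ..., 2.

K has 6 vertices, 15 edges, 10 triangles.
rank ∂_0 = 0, rank ∂_1 = 5 ⇒ b_0 = 6 − 0 − 5 = 1; all invariant factors of ∂_1 are 1 so no torsion. So H_0 ≅ Z.
rank ∂_1 = 5, rank ∂_2 = 10 ⇒ b_1 = 15 − 5 − 10 = 0; ∂_2 has invariant factor(s) [2] giving torsion. So H_1 ≅ Z/2.
rank ∂_2 = 10, rank ∂_3 = 0 ⇒ b_2 = 10 − 10 − 0 = 0. So H_2 ≅ 0.

H_0 ≅ Z,  H_1 ≅ Z/2,  H_2 = 0.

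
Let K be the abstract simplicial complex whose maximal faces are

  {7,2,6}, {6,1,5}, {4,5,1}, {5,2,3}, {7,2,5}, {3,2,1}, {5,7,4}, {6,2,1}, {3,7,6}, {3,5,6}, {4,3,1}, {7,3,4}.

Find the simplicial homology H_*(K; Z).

K has 7 vertices, 18 edges, 12 triangles.
rank ∂_0 = 0, rank ∂_1 = 6 ⇒ b_0 = 7 − 0 − 6 = 1; all invariant factors of ∂_1 are 1 so no torsion. So H_0 = Z.
rank ∂_1 = 6, rank ∂_2 = 12 ⇒ b_1 = 18 − 6 − 12 = 0; ∂_2 has invariant factor(s) [2] giving torsion. So H_1 = Z_2.
rank ∂_2 = 12, rank ∂_3 = 0 ⇒ b_2 = 12 − 12 − 0 = 0. So H_2 = 0.

H_0 = Z,  H_1 = Z_2,  H_2 = 0.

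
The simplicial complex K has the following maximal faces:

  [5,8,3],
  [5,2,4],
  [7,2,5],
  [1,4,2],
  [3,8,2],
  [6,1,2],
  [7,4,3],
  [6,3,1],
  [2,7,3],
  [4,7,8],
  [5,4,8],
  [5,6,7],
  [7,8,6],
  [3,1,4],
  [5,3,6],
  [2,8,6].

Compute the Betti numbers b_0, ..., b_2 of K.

b_0 = 1, b_1 = 2, b_2 = 1.

We work with the vertex ordering 1 < 2 < 3 < 4 < 5 < 6 < 7 < 8. The simplices of K, each written with vertices in increasing order, are:

  0-simplices (8): [1], [2], [3], [4], [5], [6], [7], [8]
  1-simplices (24): (24 of them)
  2-simplices (16): [1,2,4], [1,2,6], [1,3,4], [1,3,6], [2,3,7], [2,3,8], [2,4,5], [2,5,7], [2,6,8], [3,4,7], [3,5,6], [3,5,8], [4,5,8], [4,7,8], [5,6,7], [6,7,8]

Hence C_0 ≅ Z^8, C_1 ≅ Z^24, C_2 ≅ Z^16.

∂_1: C_1 → C_0 maps an edge to its endpoints' difference, ∂[p,q] = q − p.
This gives a 8×24 integer matrix of rank 7; reducing to Smith normal form yields diagonal entries (1,1,1,1,1,1,1).

∂_2: C_2 → C_1 maps a triangle to the signed sum of its edges. For instance
  ∂[3,5,8] = [5,8] − [3,8] + [3,5],
  ∂[6,7,8] = [7,8] − [6,8] + [6,7].
This gives a 24×16 integer matrix of rank 15; reducing to Smith normal form yields diagonal entries (1,1,1,1,1,1,1,1,1,1,1,1,1,1,1).

From H_k ≅ ker(∂_k) / im(∂_{k+1}) we obtain:

  H_0: rank C_0 − rank ∂_1 = 8 − 7 = 1, and the invariant factors of ∂_1 are all 1, so H_0 = Z.
  H_1: rank ker ∂_1 − rank ∂_2 = (24 − 7) − 15 = 2, and the invariant factors of ∂_2 are all 1, so H_1 = Z^2.
  H_2: rank ker ∂_2 − rank ∂_3 = (16 − 15) − 0 = 1, and there is no ∂_3, so H_2 = Z.

Hence the Betti numbers are b_0 = 1, b_1 = 2, b_2 = 1.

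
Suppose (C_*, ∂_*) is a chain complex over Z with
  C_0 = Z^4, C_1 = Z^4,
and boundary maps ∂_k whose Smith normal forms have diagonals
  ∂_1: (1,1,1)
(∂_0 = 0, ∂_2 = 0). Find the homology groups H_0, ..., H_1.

H_0: b_0 = 4 − 0 − 3 = 1; torsion from ∂_1 factors > 1: none. So H_0 ≅ Z.
H_1: b_1 = 4 − 3 − 0 = 1; torsion from ∂_2 factors > 1: none. So H_1 ≅ Z.

H_0 ≅ Z,  H_1 ≅ Z.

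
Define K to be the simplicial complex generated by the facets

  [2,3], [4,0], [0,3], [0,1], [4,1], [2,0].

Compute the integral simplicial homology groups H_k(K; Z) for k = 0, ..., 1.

Fix the vertex order 0 < 1 < 2 < 3 < 4 and write every simplex with vertices in increasing order. Then dim K = 1 and the simplices of K are:

  0-simplices (5): [0], [1], [2], [3], [4]
  1-simplices (6): [0,1], [0,2], [0,3], [0,4], [1,4], [2,3]

Hence C_0 ≅ Z^5, C_1 ≅ Z^6.

∂_1: C_1 → C_0 is given by ∂[p,q] = [q] − [p].
This gives a 5×6 integer matrix of rank 4; reducing to Smith normal form yields diagonal entries (1,1,1,1).

Computing H_k = (kernel of ∂_k) / (image of ∂_{k+1}):

  H_0: rank C_0 − rank ∂_1 = 5 − 4 = 1, and the invariant factors of ∂_1 are all 1, so H_0 ≅ Z.
  H_1: rank ker ∂_1 − rank ∂_2 = (6 − 4) − 0 = 2, and there is no ∂_2, so H_1 ≅ Z^2.

(K is a triangulation of a wedge of 2 circles.)

H_0 = Z,  H_1 = Z^2.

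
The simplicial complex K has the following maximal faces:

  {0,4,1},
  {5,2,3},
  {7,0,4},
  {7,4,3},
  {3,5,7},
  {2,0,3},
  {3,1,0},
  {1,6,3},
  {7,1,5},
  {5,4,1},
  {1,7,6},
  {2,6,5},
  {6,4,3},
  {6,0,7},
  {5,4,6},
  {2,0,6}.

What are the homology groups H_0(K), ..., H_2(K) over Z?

Order the vertices as 0 < 1 < 2 < 3 < 4 < 5 < 6 < 7. Listing each simplex with vertices in this order, K has dimension 2 with simplices:

  0-simplices (8): [0], [1], [2], [3], [4], [5], [6], [7]
  1-simplices (24): (24 of them)
  2-simplices (16): [0,1,3], [0,1,4], [0,2,3], [0,2,6], [0,4,7], [0,6,7], [1,3,6], [1,4,5], [1,5,7], [1,6,7], [2,3,5], [2,5,6], [3,4,6], [3,4,7], [3,5,7], [4,5,6]

so the chain groups are C_0 ≅ Z^8, C_1 ≅ Z^24, C_2 ≅ Z^16.

Boundary ∂_1: C_1 → C_0 sends each edge [p,q] (with p < q) to q − p. For instance
  ∂[2,3] = [3] − [2].
This gives a 8×24 integer matrix of rank 7; reducing to Smith normal form yields diagonal entries (1,1,1,1,1,1,1).

Boundary ∂_2: C_2 → C_1 sends each 2-simplex [p,q,r] to [q,r] − [p,r] + [p,q]. For instance
  ∂[1,3,6] = [3,6] − [1,6] + [1,3],
  ∂[0,6,7] = [6,7] − [0,7] + [0,6].
This gives a 24×16 integer matrix of rank 15; reducing to Smith normal form yields diagonal entries (1,1,1,1,1,1,1,1,1,1,1,1,1,1,1).

From H_k ≅ ker(∂_k) / im(∂_{k+1}) we obtain:

  H_0: rank C_0 − rank ∂_1 = 8 − 7 = 1, and the invariant factors of ∂_1 are all 1, so H_0 ≅ Z.
  H_1: rank ker ∂_1 − rank ∂_2 = (24 − 7) − 15 = 2, and the invariant factors of ∂_2 are all 1, so H_1 ≅ Z^2.
  H_2: rank ker ∂_2 − rank ∂_3 = (16 − 15) − 0 = 1, and there is no ∂_3, so H_2 ≅ Z.

(K is a triangulation of the torus T^2.)

H_0 = Z,  H_1 = Z^2,  H_2 = Z.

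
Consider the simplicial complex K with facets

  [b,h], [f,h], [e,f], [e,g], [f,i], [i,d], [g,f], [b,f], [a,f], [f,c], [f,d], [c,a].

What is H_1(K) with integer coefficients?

H_1 ≅ Z^4.

Order the vertices as a < b < c < d < e < f < g < h < i. Listing each simplex with vertices in this order, K has dimension 1 with simplices:

  0-simplices (9): a, b, c, d, e, f, g, h, i
  1-simplices (12): ac, af, bf, bh, cf, df, di, ef, eg, fg, fh, fi

so the chain groups are C_0 ≅ Z^9, C_1 ≅ Z^12.

∂_1: C_1 → C_0 is given by ∂[p,q] = [q] − [p]. For instance
  ∂fg = g − f.
As a 9×12 matrix over Z this has rank 8, with invariant factors (1,1,1,1,1,1,1,1).

Now H_k = ker ∂_k / im ∂_{k+1}, so:

  H_1: rank ker ∂_1 − rank ∂_2 = (12 − 8) − 0 = 4, and there is no ∂_2, so H_1 = Z^4.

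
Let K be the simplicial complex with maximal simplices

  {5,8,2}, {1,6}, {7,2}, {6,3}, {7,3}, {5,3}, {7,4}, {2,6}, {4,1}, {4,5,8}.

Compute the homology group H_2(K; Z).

Fix the vertex order 1 < 2 < 3 < 4 < 5 < 6 < 7 < 8 and write every simplex with vertices in increasing order. Then dim K = 2 and the simplices of K are:

  0-simplices (8): [1], [2], [3], [4], [5], [6], [7], [8]
  1-simplices (13): [1,4], [1,6], [2,5], [2,6], [2,7], [2,8], [3,5], [3,6], [3,7], [4,5], [4,7], [4,8], [5,8]
  2-simplices (2): [2,5,8], [4,5,8]

so the chain groups are C_0 ≅ Z^8, C_1 ≅ Z^13, C_2 ≅ Z^2.

The boundary map ∂_1: C_1 → C_0 sends each edge [p,q] (with p < q) to q − p. For instance
  ∂[2,7] = [7] − [2].
The 8×13 boundary matrix has rank 7 and Smith normal form diag(1,1,1,1,1,1,1).

The boundary map ∂_2: C_2 → C_1 acts by ∂[p,q,r] = [q,r] − [p,r] + [p,q]. For instance
  ∂[4,5,8] = [5,8] − [4,8] + [4,5],
  ∂[2,5,8] = [5,8] − [2,8] + [2,5].
The resulting 13×2 matrix has rank 2, and its Smith normal form has invariant factors (1,1).

From H_k ≅ ker(∂_k) / im(∂_{k+1}) we obtain:

  H_2: rank ker ∂_2 − rank ∂_3 = (2 − 2) − 0 = 0, and there is no ∂_3, so H_2 = 0.

H_2 ≅ 0.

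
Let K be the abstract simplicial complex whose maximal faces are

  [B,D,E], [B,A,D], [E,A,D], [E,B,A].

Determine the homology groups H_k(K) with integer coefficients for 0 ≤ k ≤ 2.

We work with the vertex ordering A < B < D < E. The simplices of K, each written with vertices in increasing order, are:

  0-simplices (4): A, B, D, E
  1-simplices (6): AB, AD, AE, BD, BE, DE
  2-simplices (4): ABD, ABE, ADE, BDE

so the chain groups are C_0 ≅ Z^4, C_1 ≅ Z^6, C_2 ≅ Z^4.

∂_1: C_1 → C_0 sends each edge [p,q] (with p < q) to q − p. For instance
  ∂DE = E − D.
This gives a 4×6 integer matrix of rank 3; reducing to Smith normal form yields diagonal entries (1,1,1).

Boundary ∂_2: C_2 → C_1 sends each 2-simplex [p,q,r] to [q,r] − [p,r] + [p,q]. For instance
  ∂ADE = DE − AE + AD,
  ∂ABD = BD − AD + AB.
As a 6×4 matrix over Z this has rank 3, with invariant factors (1,1,1).

Now H_k = ker ∂_k / im ∂_{k+1}, so:

  H_0: rank C_0 − rank ∂_1 = 4 − 3 = 1, and the invariant factors of ∂_1 are all 1, so H_0 ≅ Z.
  H_1: rank ker ∂_1 − rank ∂_2 = (6 − 3) − 3 = 0, and the invariant factors of ∂_2 are all 1, so H_1 ≅ 0.
  H_2: rank ker ∂_2 − rank ∂_3 = (4 − 3) − 0 = 1, and there is no ∂_3, so H_2 ≅ Z.

H_0 = Z,  H_1 = 0,  H_2 = Z.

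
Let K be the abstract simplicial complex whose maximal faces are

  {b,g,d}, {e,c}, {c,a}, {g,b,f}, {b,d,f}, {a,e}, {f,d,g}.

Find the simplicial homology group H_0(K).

We work with the vertex ordering a < b < c < d < e < f < g. The simplices of K, each written with vertices in increasing order, are:

  0-simplices (7): a, b, c, d, e, f, g
  1-simplices (9): ac, ae, bd, bf, bg, ce, df, dg, fg
  2-simplices (4): bdf, bdg, bfg, dfg

Hence C_0 ≅ Z^7, C_1 ≅ Z^9, C_2 ≅ Z^4.

Boundary ∂_1: C_1 → C_0 sends each edge [p,q] (with p < q) to q − p. For instance
  ∂ce = e − c.
The resulting 7×9 matrix has rank 5, and its Smith normal form has invariant factors (1,1,1,1,1).

The boundary map ∂_2: C_2 → C_1 sends each 2-simplex [p,q,r] to [q,r] − [p,r] + [p,q]. For instance
  ∂dfg = fg − dg + df,
  ∂bdg = dg − bg + bd.
This gives a 9×4 integer matrix of rank 3; reducing to Smith normal form yields diagonal entries (1,1,1).

Reading off H_k = ker ∂_k / im ∂_{k+1}:

  H_0: rank C_0 − rank ∂_1 = 7 − 5 = 2, and the invariant factors of ∂_1 are all 1, so H_0 = Z^2.

H_0 ≅ Z^2.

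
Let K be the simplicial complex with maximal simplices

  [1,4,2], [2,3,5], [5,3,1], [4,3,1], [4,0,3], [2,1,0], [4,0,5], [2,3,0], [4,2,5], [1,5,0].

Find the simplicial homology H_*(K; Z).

H_0 ≅ Z,  H_1 ≅ Z/2,  H_2 = 0.

Fix the vertex order 0 < 1 < 2 < 3 < 4 < 5 and write every simplex with vertices in increasing order. Then dim K = 2 and the simplices of K are:

  0-simplices (6): [0], [1], [2], [3], [4], [5]
  1-simplices (15): [0,1], [0,2], [0,3], [0,4], [0,5], [1,2], [1,3], [1,4], [1,5], [2,3], [2,4], [2,5], [3,4], [3,5], [4,5]
  2-simplices (10): [0,1,2], [0,1,5], [0,2,3], [0,3,4], [0,4,5], [1,2,4], [1,3,4], [1,3,5], [2,3,5], [2,4,5]

so the chain groups are C_0 ≅ Z^6, C_1 ≅ Z^15, C_2 ≅ Z^10.

Boundary ∂_1: C_1 → C_0 is given by ∂[p,q] = [q] − [p]. For instance
  ∂[2,5] = [5] − [2].
The resulting 6×15 matrix has rank 5, and its Smith normal form has invariant factors (1,1,1,1,1).

Boundary ∂_2: C_2 → C_1 sends each 2-simplex [p,q,r] to [q,r] − [p,r] + [p,q]. For instance
  ∂[0,2,3] = [2,3] − [0,3] + [0,2],
  ∂[2,4,5] = [4,5] − [2,5] + [2,4].
As a 15×10 matrix over Z this has rank 10, with invariant factors (1,1,1,1,1,1,1,1,1,2).

Reading off H_k = ker ∂_k / im ∂_{k+1}:

  H_0: rank C_0 − rank ∂_1 = 6 − 5 = 1, and the invariant factors of ∂_1 are all 1, so H_0 = Z.
  H_1: rank ker ∂_1 − rank ∂_2 = (15 − 5) − 10 = 0, and ∂_2 has invariant factor 2 > 1, so H_1 = Z/2.
  H_2: rank ker ∂_2 − rank ∂_3 = (10 − 10) − 0 = 0, and there is no ∂_3, so H_2 = 0.

As a check, the Euler characteristic is 6 − 15 + 10 = 1, which agrees with 1 − 0 + 0 = 1.
(K is a triangulation of the real projective plane RP^2.)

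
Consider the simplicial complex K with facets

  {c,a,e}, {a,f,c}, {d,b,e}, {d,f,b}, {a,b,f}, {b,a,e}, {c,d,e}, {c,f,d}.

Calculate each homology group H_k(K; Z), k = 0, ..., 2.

Take the total order a < b < c < d < e < f on the vertex set. Then K (dimension 2) consists of the simplices:

  0-simplices (6): a, b, c, d, e, f
  1-simplices (12): ab, ac, ae, af, bd, be, bf, cd, ce, cf, de, df
  2-simplices (8): abe, abf, ace, acf, bde, bdf, cde, cdf

Hence C_0 ≅ Z^6, C_1 ≅ Z^12, C_2 ≅ Z^8.

Boundary ∂_1: C_1 → C_0 is given by ∂[p,q] = [q] − [p].
This gives a 6×12 integer matrix of rank 5; reducing to Smith normal form yields diagonal entries (1,1,1,1,1).

Boundary ∂_2: C_2 → C_1 acts by ∂[p,q,r] = [q,r] − [p,r] + [p,q]. For instance
  ∂bde = de − be + bd,
  ∂ace = ce − ae + ac.
The 12×8 boundary matrix has rank 7 and Smith normal form diag(1,1,1,1,1,1,1).

From H_k ≅ ker(∂_k) / im(∂_{k+1}) we obtain:

  H_0: rank C_0 − rank ∂_1 = 6 − 5 = 1, and the invariant factors of ∂_1 are all 1, so H_0 = Z.
  H_1: rank ker ∂_1 − rank ∂_2 = (12 − 5) − 7 = 0, and the invariant factors of ∂_2 are all 1, so H_1 = 0.
  H_2: rank ker ∂_2 − rank ∂_3 = (8 − 7) − 0 = 1, and there is no ∂_3, so H_2 = Z.

H_0 ≅ Z,  H_1 = 0,  H_2 ≅ Z.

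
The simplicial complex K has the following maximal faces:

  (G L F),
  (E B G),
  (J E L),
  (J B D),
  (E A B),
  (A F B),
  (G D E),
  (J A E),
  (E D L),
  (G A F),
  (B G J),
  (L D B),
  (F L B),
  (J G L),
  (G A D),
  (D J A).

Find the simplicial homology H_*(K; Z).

Order the vertices as A < B < D < E < F < G < J < L. Listing each simplex with vertices in this order, K has dimension 2 with simplices:

  0-simplices (8): A, B, D, E, F, G, J, L
  1-simplices (24): AB, AD, AE, AF, AG, AJ, BD, BE, BF, BG, BJ, BL, DE, DG, DJ, DL, EG, EJ, EL, FG, FL, GJ, GL, JL
  2-simplices (16): ABE, ABF, ADG, ADJ, AEJ, AFG, BDJ, BDL, BEG, BFL, BGJ, DEG, DEL, EJL, FGL, GJL

giving chain groups C_0 ≅ Z^8, C_1 ≅ Z^24, C_2 ≅ Z^16.

Boundary ∂_1: C_1 → C_0 maps an edge to its endpoints' difference, ∂[p,q] = q − p. For instance
  ∂BL = L − B.
The 8×24 boundary matrix has rank 7 and Smith normal form diag(1,1,1,1,1,1,1).

∂_2: C_2 → C_1 maps a triangle to the signed sum of its edges. For instance
  ∂BGJ = GJ − BJ + BG,
  ∂ADG = DG − AG + AD.
The 24×16 boundary matrix has rank 15 and Smith normal form diag(1,1,1,1,1,1,1,1,1,1,1,1,1,1,1).

Now H_k = ker ∂_k / im ∂_{k+1}, so:

  H_0: rank C_0 − rank ∂_1 = 8 − 7 = 1, and the invariant factors of ∂_1 are all 1, so H_0 ≅ Z.
  H_1: rank ker ∂_1 − rank ∂_2 = (24 − 7) − 15 = 2, and the invariant factors of ∂_2 are all 1, so H_1 ≅ Z^2.
  H_2: rank ker ∂_2 − rank ∂_3 = (16 − 15) − 0 = 1, and there is no ∂_3, so H_2 ≅ Z.

As a check, the Euler characteristic is 8 − 24 + 16 = 0, which agrees with 1 − 2 + 1 = 0.

H_0 ≅ Z,  H_1 ≅ Z^2,  H_2 ≅ Z.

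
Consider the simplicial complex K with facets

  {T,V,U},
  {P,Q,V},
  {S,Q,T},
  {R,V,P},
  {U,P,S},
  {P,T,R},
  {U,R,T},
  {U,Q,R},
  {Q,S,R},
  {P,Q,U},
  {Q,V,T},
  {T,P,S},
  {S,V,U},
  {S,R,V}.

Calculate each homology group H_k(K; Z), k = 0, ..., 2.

We work with the vertex ordering P < Q < R < S < T < U < V. The simplices of K, each written with vertices in increasing order, are:

  0-simplices (7): P, Q, R, S, T, U, V
  1-simplices (21): PQ, PR, PS, PT, PU, PV, QR, QS, QT, QU, QV, RS, RT, RU, RV, ST, SU, SV, TU, TV, UV
  2-simplices (14): PQU, PQV, PRT, PRV, PST, PSU, QRS, QRU, QST, QTV, RSV, RTU, SUV, TUV

Hence C_0 ≅ Z^7, C_1 ≅ Z^21, C_2 ≅ Z^14.

The boundary map ∂_1: C_1 → C_0 sends each edge [p,q] (with p < q) to q − p. For instance
  ∂SV = V − S.
This gives a 7×21 integer matrix of rank 6; reducing to Smith normal form yields diagonal entries (1,1,1,1,1,1).

The boundary map ∂_2: C_2 → C_1 maps a triangle to the signed sum of its edges. For instance
  ∂QST = ST − QT + QS,
  ∂PRT = RT − PT + PR.
The resulting 21×14 matrix has rank 13, and its Smith normal form has invariant factors (1,1,1,1,1,1,1,1,1,1,1,1,1).

Computing H_k = (kernel of ∂_k) / (image of ∂_{k+1}):

  H_0: rank C_0 − rank ∂_1 = 7 − 6 = 1, and the invariant factors of ∂_1 are all 1, so H_0 ≅ Z.
  H_1: rank ker ∂_1 − rank ∂_2 = (21 − 6) − 13 = 2, and the invariant factors of ∂_2 are all 1, so H_1 ≅ Z^2.
  H_2: rank ker ∂_2 − rank ∂_3 = (14 − 13) − 0 = 1, and there is no ∂_3, so H_2 ≅ Z.

(K is a triangulation of the torus T^2.)

H_0 = Z,  H_1 = Z^2,  H_2 = Z.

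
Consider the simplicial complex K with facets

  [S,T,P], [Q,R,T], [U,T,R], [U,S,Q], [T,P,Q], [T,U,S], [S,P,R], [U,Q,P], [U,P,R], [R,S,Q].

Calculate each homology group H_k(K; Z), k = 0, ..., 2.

H_0 ≅ Z,  H_1 ≅ Z/2,  H_2 = 0.

Fix the vertex order P < Q < R < S < T < U and write every simplex with vertices in increasing order. Then dim K = 2 and the simplices of K are:

  0-simplices (6): P, Q, R, S, T, U
  1-simplices (15): PQ, PR, PS, PT, PU, QR, QS, QT, QU, RS, RT, RU, ST, SU, TU
  2-simplices (10): PQT, PQU, PRS, PRU, PST, QRS, QRT, QSU, RTU, STU

giving chain groups C_0 ≅ Z^6, C_1 ≅ Z^15, C_2 ≅ Z^10.

∂_1: C_1 → C_0 sends each edge [p,q] (with p < q) to q − p. For instance
  ∂QS = S − Q.
The resulting 6×15 matrix has rank 5, and its Smith normal form has invariant factors (1,1,1,1,1).

Boundary ∂_2: C_2 → C_1 acts by ∂[p,q,r] = [q,r] − [p,r] + [p,q]. For instance
  ∂PRU = RU − PU + PR,
  ∂STU = TU − SU + ST.
The resulting 15×10 matrix has rank 10, and its Smith normal form has invariant factors (1,1,1,1,1,1,1,1,1,2).

Computing H_k = (kernel of ∂_k) / (image of ∂_{k+1}):

  H_0: rank C_0 − rank ∂_1 = 6 − 5 = 1, and the invariant factors of ∂_1 are all 1, so H_0 = Z.
  H_1: rank ker ∂_1 − rank ∂_2 = (15 − 5) − 10 = 0, and ∂_2 has invariant factor 2 > 1, so H_1 = Z/2.
  H_2: rank ker ∂_2 − rank ∂_3 = (10 − 10) − 0 = 0, and there is no ∂_3, so H_2 = 0.

(K is a triangulation of the real projective plane RP^2.)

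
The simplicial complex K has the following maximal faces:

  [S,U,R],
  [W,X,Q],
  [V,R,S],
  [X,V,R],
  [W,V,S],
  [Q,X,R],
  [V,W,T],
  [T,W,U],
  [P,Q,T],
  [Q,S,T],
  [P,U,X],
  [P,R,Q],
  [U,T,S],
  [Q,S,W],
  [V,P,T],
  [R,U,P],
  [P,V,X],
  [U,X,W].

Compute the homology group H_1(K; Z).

We work with the vertex ordering P < Q < R < S < T < U < V < W < X. The simplices of K, each written with vertices in increasing order, are:

  0-simplices (9): P, Q, R, S, T, U, V, W, X
  1-simplices (27): PQ, PR, PT, PU, PV, PX, QR, QS, QT, QW, QX, RS, RU, RV, RX, ST, SU, SV, SW, TU, TV, TW, UW, UX, VW, VX, WX
  2-simplices (18): PQR, PQT, PRU, PTV, PUX, PVX, QRX, QST, QSW, QWX, RSU, RSV, RVX, STU, SVW, TUW, TVW, UWX

Hence C_0 ≅ Z^9, C_1 ≅ Z^27, C_2 ≅ Z^18.

The boundary map ∂_1: C_1 → C_0 is given by ∂[p,q] = [q] − [p].
The 9×27 boundary matrix has rank 8 and Smith normal form diag(1,1,1,1,1,1,1,1).

∂_2: C_2 → C_1 sends each 2-simplex [p,q,r] to [q,r] − [p,r] + [p,q]. For instance
  ∂PQT = QT − PT + PQ,
  ∂PUX = UX − PX + PU.
The 27×18 boundary matrix has rank 18 and Smith normal form diag(1,1,1,1,1,1,1,1,1,1,1,1,1,1,1,1,1,2).

Computing H_k = (kernel of ∂_k) / (image of ∂_{k+1}):

  H_1: rank ker ∂_1 − rank ∂_2 = (27 − 8) − 18 = 1, and ∂_2 has invariant factor 2 > 1, so H_1 = Z ⊕ Z/2Z.

H_1 ≅ Z ⊕ Z/2Z.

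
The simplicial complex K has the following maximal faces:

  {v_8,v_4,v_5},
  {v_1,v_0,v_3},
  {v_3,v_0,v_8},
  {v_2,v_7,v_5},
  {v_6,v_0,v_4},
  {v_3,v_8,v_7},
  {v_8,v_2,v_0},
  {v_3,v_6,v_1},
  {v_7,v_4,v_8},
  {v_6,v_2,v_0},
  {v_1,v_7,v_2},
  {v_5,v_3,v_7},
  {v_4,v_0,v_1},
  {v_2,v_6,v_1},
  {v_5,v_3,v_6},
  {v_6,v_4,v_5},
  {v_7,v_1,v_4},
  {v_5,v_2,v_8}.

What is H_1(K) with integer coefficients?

Take the total order v_0 < v_1 < v_2 < v_3 < v_4 < v_5 < v_6 < v_7 < v_8 on the vertex set. Then K (dimension 2) consists of the simplices:

  0-simplices (9): [v_0], [v_1], [v_2], [v_3], [v_4], [v_5], [v_6], [v_7], [v_8]
  1-simplices (27): (27 of them)
  2-simplices (18): (18 of them)

Hence C_0 ≅ Z^9, C_1 ≅ Z^27, C_2 ≅ Z^18.

∂_1: C_1 → C_0 sends each edge [p,q] (with p < q) to q − p. For instance
  ∂[v_2,v_6] = [v_6] − [v_2].
The 9×27 boundary matrix has rank 8 and Smith normal form diag(1,1,1,1,1,1,1,1).

Boundary ∂_2: C_2 → C_1 acts by ∂[p,q,r] = [q,r] − [p,r] + [p,q]. For instance
  ∂[v_2,v_5,v_7] = [v_5,v_7] − [v_2,v_7] + [v_2,v_5],
  ∂[v_0,v_4,v_6] = [v_4,v_6] − [v_0,v_6] + [v_0,v_4].
The 27×18 boundary matrix has rank 18 and Smith normal form diag(1,1,1,1,1,1,1,1,1,1,1,1,1,1,1,1,1,2).

Reading off H_k = ker ∂_k / im ∂_{k+1}:

  H_1: rank ker ∂_1 − rank ∂_2 = (27 − 8) − 18 = 1, and ∂_2 has invariant factor 2 > 1, so H_1 = Z ⊕ Z/2Z.

H_1 ≅ Z ⊕ Z/2Z.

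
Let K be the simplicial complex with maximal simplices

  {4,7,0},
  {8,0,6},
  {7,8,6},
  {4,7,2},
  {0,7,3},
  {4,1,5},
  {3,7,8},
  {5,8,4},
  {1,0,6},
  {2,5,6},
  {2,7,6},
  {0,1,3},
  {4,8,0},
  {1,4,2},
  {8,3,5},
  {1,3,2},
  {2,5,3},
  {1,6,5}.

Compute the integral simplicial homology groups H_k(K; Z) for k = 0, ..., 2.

H_0 ≅ Z,  H_1 ≅ Z × Z/2,  H_2 = 0.

Take the total order 0 < 1 < 2 < 3 < 4 < 5 < 6 < 7 < 8 on the vertex set. Then K (dimension 2) consists of the simplices:

  0-simplices (9): [0], [1], [2], [3], [4], [5], [6], [7], [8]
  1-simplices (27): (27 of them)
  2-simplices (18): [0,1,3], [0,1,6], [0,3,7], [0,4,7], [0,4,8], [0,6,8], [1,2,3], [1,2,4], [1,4,5], [1,5,6], [2,3,5], [2,4,7], [2,5,6], [2,6,7], [3,5,8], [3,7,8], [4,5,8], [6,7,8]

Hence C_0 ≅ Z^9, C_1 ≅ Z^27, C_2 ≅ Z^18.

∂_1: C_1 → C_0 maps an edge to its endpoints' difference, ∂[p,q] = q − p. For instance
  ∂[2,6] = [6] − [2].
As a 9×27 matrix over Z this has rank 8, with invariant factors (1,1,1,1,1,1,1,1).

Boundary ∂_2: C_2 → C_1 acts by ∂[p,q,r] = [q,r] − [p,r] + [p,q]. For instance
  ∂[1,2,3] = [2,3] − [1,3] + [1,2],
  ∂[1,2,4] = [2,4] − [1,4] + [1,2].
The resulting 27×18 matrix has rank 18, and its Smith normal form has invariant factors (1,1,1,1,1,1,1,1,1,1,1,1,1,1,1,1,1,2).

Reading off H_k = ker ∂_k / im ∂_{k+1}:

  H_0: rank C_0 − rank ∂_1 = 9 − 8 = 1, and the invariant factors of ∂_1 are all 1, so H_0 = Z.
  H_1: rank ker ∂_1 − rank ∂_2 = (27 − 8) − 18 = 1, and ∂_2 has invariant factor 2 > 1, so H_1 = Z × Z/2.
  H_2: rank ker ∂_2 − rank ∂_3 = (18 − 18) − 0 = 0, and there is no ∂_3, so H_2 = 0.

As a check, the Euler characteristic is 9 − 27 + 18 = 0, which agrees with 1 − 1 + 0 = 0.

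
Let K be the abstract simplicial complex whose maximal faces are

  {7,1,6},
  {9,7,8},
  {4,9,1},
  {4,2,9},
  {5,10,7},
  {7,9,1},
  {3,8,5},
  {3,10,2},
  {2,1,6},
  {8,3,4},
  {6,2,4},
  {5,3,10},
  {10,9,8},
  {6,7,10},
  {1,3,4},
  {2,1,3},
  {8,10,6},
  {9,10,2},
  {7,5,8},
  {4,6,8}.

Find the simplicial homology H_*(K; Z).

We work with the vertex ordering 1 < 2 < 3 < 4 < 5 < 6 < 7 < 8 < 9 < 10. The simplices of K, each written with vertices in increasing order, are:

  0-simplices (10): [1], [2], [3], [4], [5], [6], [7], [8], [9], [10]
  1-simplices (30): (30 of them)
  2-simplices (20): (20 of them)

so the chain groups are C_0 ≅ Z^10, C_1 ≅ Z^30, C_2 ≅ Z^20.

Boundary ∂_1: C_1 → C_0 maps an edge to its endpoints' difference, ∂[p,q] = q − p. For instance
  ∂[8,10] = [10] − [8].
As a 10×30 matrix over Z this has rank 9, with invariant factors (1,1,1,1,1,1,1,1,1).

The boundary map ∂_2: C_2 → C_1 maps a triangle to the signed sum of its edges. For instance
  ∂[2,4,9] = [4,9] − [2,9] + [2,4],
  ∂[4,6,8] = [6,8] − [4,8] + [4,6].
The resulting 30×20 matrix has rank 20, and its Smith normal form has invariant factors (1,1,1,1,1,1,1,1,1,1,1,1,1,1,1,1,1,1,1,2).

Reading off H_k = ker ∂_k / im ∂_{k+1}:

  H_0: rank C_0 − rank ∂_1 = 10 − 9 = 1, and the invariant factors of ∂_1 are all 1, so H_0 ≅ Z.
  H_1: rank ker ∂_1 − rank ∂_2 = (30 − 9) − 20 = 1, and ∂_2 has invariant factor 2 > 1, so H_1 ≅ Z ⊕ Z/2.
  H_2: rank ker ∂_2 − rank ∂_3 = (20 − 20) − 0 = 0, and there is no ∂_3, so H_2 ≅ 0.

H_0 ≅ Z,  H_1 ≅ Z ⊕ Z/2,  H_2 = 0.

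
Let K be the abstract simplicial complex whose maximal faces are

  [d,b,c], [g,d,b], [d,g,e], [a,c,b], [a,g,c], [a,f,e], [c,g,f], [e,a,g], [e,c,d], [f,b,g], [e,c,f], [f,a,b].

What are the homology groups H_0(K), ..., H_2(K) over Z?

Fix the vertex order a < b < c < d < e < f < g and write every simplex with vertices in increasing order. Then dim K = 2 and the simplices of K are:

  0-simplices (7): a, b, c, d, e, f, g
  1-simplices (18): ab, ac, ae, af, ag, bc, bd, bf, bg, cd, ce, cf, cg, de, dg, ef, eg, fg
  2-simplices (12): abc, abf, acg, aef, aeg, bcd, bdg, bfg, cde, cef, cfg, deg

giving chain groups C_0 ≅ Z^7, C_1 ≅ Z^18, C_2 ≅ Z^12.

∂_1: C_1 → C_0 is given by ∂[p,q] = [q] − [p]. For instance
  ∂ef = f − e.
The resulting 7×18 matrix has rank 6, and its Smith normal form has invariant factors (1,1,1,1,1,1).

Boundary ∂_2: C_2 → C_1 maps a triangle to the signed sum of its edges. For instance
  ∂deg = eg − dg + de,
  ∂cef = ef − cf + ce.
As a 18×12 matrix over Z this has rank 12, with invariant factors (1,1,1,1,1,1,1,1,1,1,1,2).

Computing H_k = (kernel of ∂_k) / (image of ∂_{k+1}):

  H_0: rank C_0 − rank ∂_1 = 7 − 6 = 1, and the invariant factors of ∂_1 are all 1, so H_0 ≅ Z.
  H_1: rank ker ∂_1 − rank ∂_2 = (18 − 6) − 12 = 0, and ∂_2 has invariant factor 2 > 1, so H_1 ≅ Z/2.
  H_2: rank ker ∂_2 − rank ∂_3 = (12 − 12) − 0 = 0, and there is no ∂_3, so H_2 ≅ 0.

As a check, the Euler characteristic is 7 − 18 + 12 = 1, which agrees with 1 − 0 + 0 = 1.
(K is a triangulation of the real projective plane RP^2.)

H_0 = Z,  H_1 = Z/2,  H_2 = 0.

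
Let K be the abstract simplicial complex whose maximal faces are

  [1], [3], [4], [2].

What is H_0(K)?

H_0 ≅ Z^4.

Order the vertices as 1 < 2 < 3 < 4. Listing each simplex with vertices in this order, K has dimension 0 with simplices:

  0-simplices (4): [1], [2], [3], [4]

Hence C_0 ≅ Z^4.

From H_k ≅ ker(∂_k) / im(∂_{k+1}) we obtain:

  H_0: rank C_0 − rank ∂_1 = 4 − 0 = 4, and there is no ∂_1, so H_0 = Z^4.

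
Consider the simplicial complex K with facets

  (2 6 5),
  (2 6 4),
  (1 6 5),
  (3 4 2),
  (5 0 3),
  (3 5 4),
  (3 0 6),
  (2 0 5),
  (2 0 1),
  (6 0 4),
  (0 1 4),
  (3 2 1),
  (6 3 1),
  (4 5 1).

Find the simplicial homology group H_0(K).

H_0 = Z.

We work with the vertex ordering 0 < 1 < 2 < 3 < 4 < 5 < 6. The simplices of K, each written with vertices in increasing order, are:

  0-simplices (7): [0], [1], [2], [3], [4], [5], [6]
  1-simplices (21): [0,1], [0,2], [0,3], [0,4], [0,5], [0,6], [1,2], [1,3], [1,4], [1,5], [1,6], [2,3], [2,4], [2,5], [2,6], [3,4], [3,5], [3,6], [4,5], [4,6], [5,6]
  2-simplices (14): [0,1,2], [0,1,4], [0,2,5], [0,3,5], [0,3,6], [0,4,6], [1,2,3], [1,3,6], [1,4,5], [1,5,6], [2,3,4], [2,4,6], [2,5,6], [3,4,5]

so the chain groups are C_0 ≅ Z^7, C_1 ≅ Z^21, C_2 ≅ Z^14.

Boundary ∂_1: C_1 → C_0 sends each edge [p,q] (with p < q) to q − p.
The 7×21 boundary matrix has rank 6 and Smith normal form diag(1,1,1,1,1,1).

Boundary ∂_2: C_2 → C_1 sends each 2-simplex [p,q,r] to [q,r] − [p,r] + [p,q]. For instance
  ∂[0,3,5] = [3,5] − [0,5] + [0,3],
  ∂[1,5,6] = [5,6] − [1,6] + [1,5].
The resulting 21×14 matrix has rank 13, and its Smith normal form has invariant factors (1,1,1,1,1,1,1,1,1,1,1,1,1).

Now H_k = ker ∂_k / im ∂_{k+1}, so:

  H_0: rank C_0 − rank ∂_1 = 7 − 6 = 1, and the invariant factors of ∂_1 are all 1, so H_0 ≅ Z.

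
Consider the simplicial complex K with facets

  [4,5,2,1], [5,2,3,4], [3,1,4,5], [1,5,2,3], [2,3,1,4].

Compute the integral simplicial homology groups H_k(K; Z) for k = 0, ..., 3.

H_0 = Z,  H_1 = 0,  H_2 = 0,  H_3 = Z.

Take the total order 1 < 2 < 3 < 4 < 5 on the vertex set. Then K (dimension 3) consists of the simplices:

  0-simplices (5): [1], [2], [3], [4], [5]
  1-simplices (10): [1,2], [1,3], [1,4], [1,5], [2,3], [2,4], [2,5], [3,4], [3,5], [4,5]
  2-simplices (10): [1,2,3], [1,2,4], [1,2,5], [1,3,4], [1,3,5], [1,4,5], [2,3,4], [2,3,5], [2,4,5], [3,4,5]
  3-simplices (5): [1,2,3,4], [1,2,3,5], [1,2,4,5], [1,3,4,5], [2,3,4,5]

giving chain groups C_0 ≅ Z^5, C_1 ≅ Z^10, C_2 ≅ Z^10, C_3 ≅ Z^5.

∂_1: C_1 → C_0 maps an edge to its endpoints' difference, ∂[p,q] = q − p.
This gives a 5×10 integer matrix of rank 4; reducing to Smith normal form yields diagonal entries (1,1,1,1).

∂_2: C_2 → C_1 sends each 2-simplex [p,q,r] to [q,r] − [p,r] + [p,q]. For instance
  ∂[3,4,5] = [4,5] − [3,5] + [3,4],
  ∂[1,3,5] = [3,5] − [1,5] + [1,3].
The resulting 10×10 matrix has rank 6, and its Smith normal form has invariant factors (1,1,1,1,1,1).

The boundary map ∂_3: C_3 → C_2 sends each 3-simplex σ to the alternating sum Σ_i (−1)^i (σ with its i-th vertex removed). For instance
  ∂[1,2,3,4] = [2,3,4] − [1,3,4] + [1,2,4] − [1,2,3],
  ∂[2,3,4,5] = [3,4,5] − [2,4,5] + [2,3,5] − [2,3,4].
As a 10×5 matrix over Z this has rank 4, with invariant factors (1,1,1,1).

From H_k ≅ ker(∂_k) / im(∂_{k+1}) we obtain:

  H_0: rank C_0 − rank ∂_1 = 5 − 4 = 1, and the invariant factors of ∂_1 are all 1, so H_0 ≅ Z.
  H_1: rank ker ∂_1 − rank ∂_2 = (10 − 4) − 6 = 0, and the invariant factors of ∂_2 are all 1, so H_1 ≅ 0.
  H_2: rank ker ∂_2 − rank ∂_3 = (10 − 6) − 4 = 0, and the invariant factors of ∂_3 are all 1, so H_2 ≅ 0.
  H_3: rank ker ∂_3 − rank ∂_4 = (5 − 4) − 0 = 1, and there is no ∂_4, so H_3 ≅ Z.

(K is a triangulation of the 3-sphere S^3.)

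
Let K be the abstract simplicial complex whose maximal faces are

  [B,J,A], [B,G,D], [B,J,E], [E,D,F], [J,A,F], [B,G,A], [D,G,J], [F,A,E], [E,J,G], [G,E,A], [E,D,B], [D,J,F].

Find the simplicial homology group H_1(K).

H_1 = Z/2Z.

K has 7 vertices, 18 edges, 12 triangles.
rank ∂_1 = 6, rank ∂_2 = 12 ⇒ b_1 = 18 − 6 − 12 = 0; ∂_2 has invariant factor(s) [2] giving torsion. So H_1 ≅ Z/2Z.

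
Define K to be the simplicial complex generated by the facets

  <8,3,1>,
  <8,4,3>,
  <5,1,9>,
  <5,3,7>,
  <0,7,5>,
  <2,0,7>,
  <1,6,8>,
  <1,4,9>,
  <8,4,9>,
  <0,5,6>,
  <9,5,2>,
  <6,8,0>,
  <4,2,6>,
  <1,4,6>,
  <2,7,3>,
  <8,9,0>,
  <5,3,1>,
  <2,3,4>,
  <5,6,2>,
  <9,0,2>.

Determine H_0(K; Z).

Fix the vertex order 0 < 1 < 2 < 3 < 4 < 5 < 6 < 7 < 8 < 9 and write every simplex with vertices in increasing order. Then dim K = 2 and the simplices of K are:

  0-simplices (10): [0], [1], [2], [3], [4], [5], [6], [7], [8], [9]
  1-simplices (30): (30 of them)
  2-simplices (20): (20 of them)

so the chain groups are C_0 ≅ Z^10, C_1 ≅ Z^30, C_2 ≅ Z^20.

Boundary ∂_1: C_1 → C_0 maps an edge to its endpoints' difference, ∂[p,q] = q − p.
As a 10×30 matrix over Z this has rank 9, with invariant factors (1,1,1,1,1,1,1,1,1).

Boundary ∂_2: C_2 → C_1 acts by ∂[p,q,r] = [q,r] − [p,r] + [p,q]. For instance
  ∂[1,6,8] = [6,8] − [1,8] + [1,6],
  ∂[0,2,7] = [2,7] − [0,7] + [0,2].
The resulting 30×20 matrix has rank 20, and its Smith normal form has invariant factors (1,1,1,1,1,1,1,1,1,1,1,1,1,1,1,1,1,1,1,2).

Reading off H_k = ker ∂_k / im ∂_{k+1}:

  H_0: rank C_0 − rank ∂_1 = 10 − 9 = 1, and the invariant factors of ∂_1 are all 1, so H_0 = Z.

H_0 = Z.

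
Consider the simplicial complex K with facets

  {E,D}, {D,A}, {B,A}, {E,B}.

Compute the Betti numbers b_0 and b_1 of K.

b_0 = 1, b_1 = 1.

Fix the vertex order A < B < D < E and write every simplex with vertices in increasing order. Then dim K = 1 and the simplices of K are:

  0-simplices (4): A, B, D, E
  1-simplices (4): AB, AD, BE, DE

giving chain groups C_0 ≅ Z^4, C_1 ≅ Z^4.

Boundary ∂_1: C_1 → C_0 is given by ∂[p,q] = [q] − [p].
As a 4×4 matrix over Z this has rank 3, with invariant factors (1,1,1).

Now H_k = ker ∂_k / im ∂_{k+1}, so:

  H_0: rank C_0 − rank ∂_1 = 4 − 3 = 1, and the invariant factors of ∂_1 are all 1, so H_0 ≅ Z.
  H_1: rank ker ∂_1 − rank ∂_2 = (4 − 3) − 0 = 1, and there is no ∂_2, so H_1 ≅ Z.

As a check, the Euler characteristic is 4 − 4 = 0, which agrees with 1 − 1 = 0.

Hence the Betti numbers are b_0 = 1, b_1 = 1.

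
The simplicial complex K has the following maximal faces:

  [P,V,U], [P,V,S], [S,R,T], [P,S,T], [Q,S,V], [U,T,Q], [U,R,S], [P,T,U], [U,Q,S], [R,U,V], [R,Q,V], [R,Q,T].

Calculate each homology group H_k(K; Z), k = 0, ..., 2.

K has 7 vertices, 18 edges, 12 triangles.
rank ∂_0 = 0, rank ∂_1 = 6 ⇒ b_0 = 7 − 0 − 6 = 1; all invariant factors of ∂_1 are 1 so no torsion. So H_0 ≅ Z.
rank ∂_1 = 6, rank ∂_2 = 12 ⇒ b_1 = 18 − 6 − 12 = 0; ∂_2 has invariant factor(s) [2] giving torsion. So H_1 ≅ Z/2.
rank ∂_2 = 12, rank ∂_3 = 0 ⇒ b_2 = 12 − 12 − 0 = 0. So H_2 ≅ 0.

H_0 ≅ Z,  H_1 ≅ Z/2,  H_2 = 0.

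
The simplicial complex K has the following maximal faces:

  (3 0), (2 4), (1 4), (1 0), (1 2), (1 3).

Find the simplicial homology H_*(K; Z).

H_0 = Z,  H_1 = Z^2.

Fix the vertex order 0 < 1 < 2 < 3 < 4 and write every simplex with vertices in increasing order. Then dim K = 1 and the simplices of K are:

  0-simplices (5): [0], [1], [2], [3], [4]
  1-simplices (6): [0,1], [0,3], [1,2], [1,3], [1,4], [2,4]

giving chain groups C_0 ≅ Z^5, C_1 ≅ Z^6.

∂_1: C_1 → C_0 maps an edge to its endpoints' difference, ∂[p,q] = q − p. For instance
  ∂[0,1] = [1] − [0].
The resulting 5×6 matrix has rank 4, and its Smith normal form has invariant factors (1,1,1,1).

Reading off H_k = ker ∂_k / im ∂_{k+1}:

  H_0: rank C_0 − rank ∂_1 = 5 − 4 = 1, and the invariant factors of ∂_1 are all 1, so H_0 = Z.
  H_1: rank ker ∂_1 − rank ∂_2 = (6 − 4) − 0 = 2, and there is no ∂_2, so H_1 = Z^2.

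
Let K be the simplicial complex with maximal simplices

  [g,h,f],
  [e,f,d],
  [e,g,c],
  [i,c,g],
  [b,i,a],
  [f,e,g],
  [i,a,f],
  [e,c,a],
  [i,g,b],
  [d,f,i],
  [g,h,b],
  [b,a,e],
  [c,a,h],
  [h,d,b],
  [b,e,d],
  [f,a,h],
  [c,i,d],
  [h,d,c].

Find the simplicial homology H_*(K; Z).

Fix the vertex order a < b < c < d < e < f < g < h < i and write every simplex with vertices in increasing order. Then dim K = 2 and the simplices of K are:

  0-simplices (9): a, b, c, d, e, f, g, h, i
  1-simplices (27): ab, ac, ae, af, ah, ai, bd, be, bg, bh, bi, cd, ce, cg, ch, ci, de, df, dh, di, ef, eg, fg, fh, fi, gh, gi
  2-simplices (18): abe, abi, ace, ach, afh, afi, bde, bdh, bgh, bgi, cdh, cdi, ceg, cgi, def, dfi, efg, fgh

giving chain groups C_0 ≅ Z^9, C_1 ≅ Z^27, C_2 ≅ Z^18.

The boundary map ∂_1: C_1 → C_0 maps an edge to its endpoints' difference, ∂[p,q] = q − p. For instance
  ∂ch = h − c.
As a 9×27 matrix over Z this has rank 8, with invariant factors (1,1,1,1,1,1,1,1).

∂_2: C_2 → C_1 sends each 2-simplex [p,q,r] to [q,r] − [p,r] + [p,q]. For instance
  ∂def = ef − df + de,
  ∂cdi = di − ci + cd.
This gives a 27×18 integer matrix of rank 17; reducing to Smith normal form yields diagonal entries (1,1,1,1,1,1,1,1,1,1,1,1,1,1,1,1,1).

Reading off H_k = ker ∂_k / im ∂_{k+1}:

  H_0: rank C_0 − rank ∂_1 = 9 − 8 = 1, and the invariant factors of ∂_1 are all 1, so H_0 ≅ Z.
  H_1: rank ker ∂_1 − rank ∂_2 = (27 − 8) − 17 = 2, and the invariant factors of ∂_2 are all 1, so H_1 ≅ Z^2.
  H_2: rank ker ∂_2 − rank ∂_3 = (18 − 17) − 0 = 1, and there is no ∂_3, so H_2 ≅ Z.

As a check, the Euler characteristic is 9 − 27 + 18 = 0, which agrees with 1 − 2 + 1 = 0.

H_0 = Z,  H_1 = Z^2,  H_2 = Z.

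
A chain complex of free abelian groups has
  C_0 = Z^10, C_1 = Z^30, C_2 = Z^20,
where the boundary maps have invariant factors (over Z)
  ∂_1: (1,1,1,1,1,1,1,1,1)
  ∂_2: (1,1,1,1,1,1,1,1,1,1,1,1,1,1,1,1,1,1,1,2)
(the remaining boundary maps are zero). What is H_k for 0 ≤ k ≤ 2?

H_0: b_0 = 10 − 0 − 9 = 1; torsion from ∂_1 factors > 1: none. So H_0 ≅ Z.
H_1: b_1 = 30 − 9 − 20 = 1; torsion from ∂_2 factors > 1: [2]. So H_1 ≅ Z × Z/2.
H_2: b_2 = 20 − 20 − 0 = 0; torsion from ∂_3 factors > 1: none. So H_2 ≅ 0.

H_0 ≅ Z,  H_1 ≅ Z × Z/2,  H_2 = 0.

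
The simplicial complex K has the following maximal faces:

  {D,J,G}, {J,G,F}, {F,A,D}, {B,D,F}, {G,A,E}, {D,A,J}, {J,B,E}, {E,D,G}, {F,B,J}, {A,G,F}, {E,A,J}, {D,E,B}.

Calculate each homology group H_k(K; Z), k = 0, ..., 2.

K has 7 vertices, 18 edges, 12 triangles.
rank ∂_0 = 0, rank ∂_1 = 6 ⇒ b_0 = 7 − 0 − 6 = 1; all invariant factors of ∂_1 are 1 so no torsion. So H_0 = Z.
rank ∂_1 = 6, rank ∂_2 = 12 ⇒ b_1 = 18 − 6 − 12 = 0; ∂_2 has invariant factor(s) [2] giving torsion. So H_1 = Z/2.
rank ∂_2 = 12, rank ∂_3 = 0 ⇒ b_2 = 12 − 12 − 0 = 0. So H_2 = 0.

H_0 = Z,  H_1 = Z/2,  H_2 = 0.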